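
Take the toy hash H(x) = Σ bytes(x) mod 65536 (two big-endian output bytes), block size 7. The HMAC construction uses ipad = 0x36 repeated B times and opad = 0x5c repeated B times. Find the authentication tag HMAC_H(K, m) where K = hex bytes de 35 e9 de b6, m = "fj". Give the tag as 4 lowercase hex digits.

Key hex bytes de 35 e9 de b6 is 5 bytes ≤ B = 7; zero-pad to 7 bytes: K' = de 35 e9 de b6 00 00.
K' ⊕ ipad = e8 03 df e8 80 36 36.  K' ⊕ opad = 82 69 b5 82 ea 5c 5c.
Inner input = (K'⊕ipad) ∥ m = e8 03 df e8 80 36 36 ∥ 66 6a.
Inner hash: sum = 232+3+223+232+128+54+54+102+106 = 1134 → 04 6e.
Outer input = (K'⊕opad) ∥ inner = 82 69 b5 82 ea 5c 5c ∥ 04 6e.
Outer hash (tag): sum = 130+105+181+130+234+92+92+4+110 = 1078 → 04 36.

0436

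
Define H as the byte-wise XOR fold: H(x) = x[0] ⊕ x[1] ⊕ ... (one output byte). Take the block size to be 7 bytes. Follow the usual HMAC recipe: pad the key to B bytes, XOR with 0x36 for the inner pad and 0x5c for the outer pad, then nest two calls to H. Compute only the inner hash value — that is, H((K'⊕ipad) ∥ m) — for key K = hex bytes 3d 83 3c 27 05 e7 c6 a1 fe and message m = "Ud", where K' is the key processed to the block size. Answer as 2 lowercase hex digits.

d9

Key hex bytes 3d 83 3c 27 05 e7 c6 a1 fe is 9 bytes > B = 7, so hash it first: H(key) = de, then zero-pad to 7 bytes: K' = de 00 00 00 00 00 00.
K' ⊕ ipad = e8 36 36 36 36 36 36.
Inner input = e8 36 36 36 36 36 36 ∥ 55 64.
Inner hash: XOR e8⊕36⊕36⊕36⊕36⊕36⊕36⊕55⊕64 = d9.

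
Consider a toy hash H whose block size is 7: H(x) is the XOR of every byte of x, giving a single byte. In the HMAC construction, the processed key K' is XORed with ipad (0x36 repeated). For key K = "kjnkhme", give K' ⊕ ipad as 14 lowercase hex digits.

5d5c585d5e5b53

Key "kjnkhme" = 6b 6a 6e 6b 68 6d 65 is exactly B = 7 bytes: K' = 6b 6a 6e 6b 68 6d 65.
XOR each byte with 0x36: 6b⊕36=5d, 6a⊕36=5c, 6e⊕36=58, 6b⊕36=5d, 68⊕36=5e, 6d⊕36=5b, 65⊕36=53.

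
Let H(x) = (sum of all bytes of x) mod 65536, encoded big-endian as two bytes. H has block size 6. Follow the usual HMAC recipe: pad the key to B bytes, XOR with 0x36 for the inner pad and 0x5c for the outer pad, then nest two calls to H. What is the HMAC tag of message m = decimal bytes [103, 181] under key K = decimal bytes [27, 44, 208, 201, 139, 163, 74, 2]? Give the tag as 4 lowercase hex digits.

Key decimal bytes [27, 44, 208, 201, 139, 163, 74, 2] = 1b 2c d0 c9 8b a3 4a 02 is 8 bytes > B = 6, so hash it first: H(key) = 03 5a, then zero-pad to 6 bytes: K' = 03 5a 00 00 00 00.
K' ⊕ ipad = 35 6c 36 36 36 36.  K' ⊕ opad = 5f 06 5c 5c 5c 5c.
Inner input = (K'⊕ipad) ∥ m = 35 6c 36 36 36 36 ∥ 67 b5.
Inner hash: sum = 53+108+54+54+54+54+103+181 = 661 → 02 95.
Outer input = (K'⊕opad) ∥ inner = 5f 06 5c 5c 5c 5c ∥ 02 95.
Outer hash (tag): sum = 95+6+92+92+92+92+2+149 = 620 → 02 6c.

026c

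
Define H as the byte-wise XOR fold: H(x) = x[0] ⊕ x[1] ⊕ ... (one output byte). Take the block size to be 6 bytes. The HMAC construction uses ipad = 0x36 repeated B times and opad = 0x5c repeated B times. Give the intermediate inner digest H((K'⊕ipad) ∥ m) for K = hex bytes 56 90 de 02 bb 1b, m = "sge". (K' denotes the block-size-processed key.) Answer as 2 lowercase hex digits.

cb

Key hex bytes 56 90 de 02 bb 1b is exactly B = 6 bytes: K' = 56 90 de 02 bb 1b.
K' ⊕ ipad = 60 a6 e8 34 8d 2d.
Inner input = 60 a6 e8 34 8d 2d ∥ 73 67 65.
Inner hash: XOR 60⊕a6⊕e8⊕34⊕8d⊕2d⊕73⊕67⊕65 = cb.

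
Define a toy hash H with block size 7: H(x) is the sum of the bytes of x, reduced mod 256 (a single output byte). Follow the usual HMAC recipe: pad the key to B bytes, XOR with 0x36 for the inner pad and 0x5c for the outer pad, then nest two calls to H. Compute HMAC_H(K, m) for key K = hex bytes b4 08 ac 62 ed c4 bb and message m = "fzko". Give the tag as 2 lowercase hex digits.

5c

Key hex bytes b4 08 ac 62 ed c4 bb is exactly B = 7 bytes: K' = b4 08 ac 62 ed c4 bb.
K' ⊕ ipad = 82 3e 9a 54 db f2 8d.  K' ⊕ opad = e8 54 f0 3e b1 98 e7.
Inner input = (K'⊕ipad) ∥ m = 82 3e 9a 54 db f2 8d ∥ 66 7a 6b 6f.
Inner hash: sum = 130+62+154+84+219+242+141+102+122+107+111 = 1474; mod 256 = 194 → c2.
Outer input = (K'⊕opad) ∥ inner = e8 54 f0 3e b1 98 e7 ∥ c2.
Outer hash (tag): sum = 232+84+240+62+177+152+231+194 = 1372; mod 256 = 92 → 5c.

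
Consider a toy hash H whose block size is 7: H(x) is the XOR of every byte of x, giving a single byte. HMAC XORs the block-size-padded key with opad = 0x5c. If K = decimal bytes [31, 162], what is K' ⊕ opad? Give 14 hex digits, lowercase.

43fe5c5c5c5c5c

Key decimal bytes [31, 162] = 1f a2 is 2 bytes ≤ B = 7; zero-pad to 7 bytes: K' = 1f a2 00 00 00 00 00.
XOR each byte with 0x5c: 1f⊕5c=43, a2⊕5c=fe, 00⊕5c=5c, 00⊕5c=5c, 00⊕5c=5c, 00⊕5c=5c, 00⊕5c=5c.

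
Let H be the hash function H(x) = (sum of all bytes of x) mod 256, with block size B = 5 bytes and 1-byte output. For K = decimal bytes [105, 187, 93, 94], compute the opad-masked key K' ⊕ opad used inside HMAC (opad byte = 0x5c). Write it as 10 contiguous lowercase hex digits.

Key decimal bytes [105, 187, 93, 94] = 69 bb 5d 5e is 4 bytes ≤ B = 5; zero-pad to 5 bytes: K' = 69 bb 5d 5e 00.
XOR each byte with 0x5c: 69⊕5c=35, bb⊕5c=e7, 5d⊕5c=01, 5e⊕5c=02, 00⊕5c=5c.

35e701025c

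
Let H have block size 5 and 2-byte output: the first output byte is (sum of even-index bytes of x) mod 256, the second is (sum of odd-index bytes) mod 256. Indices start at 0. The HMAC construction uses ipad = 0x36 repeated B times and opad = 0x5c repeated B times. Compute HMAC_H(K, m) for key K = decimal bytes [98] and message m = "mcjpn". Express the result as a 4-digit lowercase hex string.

a74b

Key decimal bytes [98] = 62 is 1 byte ≤ B = 5; zero-pad to 5 bytes: K' = 62 00 00 00 00.
K' ⊕ ipad = 54 36 36 36 36.  K' ⊕ opad = 3e 5c 5c 5c 5c.
Inner input = (K'⊕ipad) ∥ m = 54 36 36 36 36 ∥ 6d 63 6a 70 6e.
Inner hash: even-index sum = 403 mod 256 = 147; odd-index sum = 433 mod 256 = 177 → 93 b1.
Outer input = (K'⊕opad) ∥ inner = 3e 5c 5c 5c 5c ∥ 93 b1.
Outer hash (tag): even-index sum = 423 mod 256 = 167; odd-index sum = 331 mod 256 = 75 → a7 4b.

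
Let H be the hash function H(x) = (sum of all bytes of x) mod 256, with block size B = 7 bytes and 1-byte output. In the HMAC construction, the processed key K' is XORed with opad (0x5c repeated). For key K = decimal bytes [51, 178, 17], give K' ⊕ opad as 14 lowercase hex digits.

6fee4d5c5c5c5c

Key decimal bytes [51, 178, 17] = 33 b2 11 is 3 bytes ≤ B = 7; zero-pad to 7 bytes: K' = 33 b2 11 00 00 00 00.
XOR each byte with 0x5c: 33⊕5c=6f, b2⊕5c=ee, 11⊕5c=4d, 00⊕5c=5c, 00⊕5c=5c, 00⊕5c=5c, 00⊕5c=5c.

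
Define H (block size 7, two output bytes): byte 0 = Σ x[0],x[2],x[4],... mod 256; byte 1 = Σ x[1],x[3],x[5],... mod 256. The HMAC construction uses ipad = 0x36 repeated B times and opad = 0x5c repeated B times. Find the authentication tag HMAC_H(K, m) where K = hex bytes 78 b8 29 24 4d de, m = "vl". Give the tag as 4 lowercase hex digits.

0468

Key hex bytes 78 b8 29 24 4d de is 6 bytes ≤ B = 7; zero-pad to 7 bytes: K' = 78 b8 29 24 4d de 00.
K' ⊕ ipad = 4e 8e 1f 12 7b e8 36.  K' ⊕ opad = 24 e4 75 78 11 82 5c.
Inner input = (K'⊕ipad) ∥ m = 4e 8e 1f 12 7b e8 36 ∥ 76 6c.
Inner hash: even-index sum = 394 mod 256 = 138; odd-index sum = 510 mod 256 = 254 → 8a fe.
Outer input = (K'⊕opad) ∥ inner = 24 e4 75 78 11 82 5c ∥ 8a fe.
Outer hash (tag): even-index sum = 516 mod 256 = 4; odd-index sum = 616 mod 256 = 104 → 04 68.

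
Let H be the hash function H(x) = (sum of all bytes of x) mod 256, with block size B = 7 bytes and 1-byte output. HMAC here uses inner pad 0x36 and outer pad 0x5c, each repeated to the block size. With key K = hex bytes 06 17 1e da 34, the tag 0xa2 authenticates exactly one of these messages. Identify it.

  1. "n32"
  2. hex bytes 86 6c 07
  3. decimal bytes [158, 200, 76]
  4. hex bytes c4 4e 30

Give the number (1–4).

Key hex bytes 06 17 1e da 34 is 5 bytes ≤ B = 7; zero-pad to 7 bytes: K' = 06 17 1e da 34 00 00.
K' ⊕ ipad = 30 21 28 ec 02 36 36; K' ⊕ opad = 5a 4b 42 86 68 5c 5c.
m1: inner = H(30 21 28 ec 02 36 36 6e 33 32) = a6; tag = H(5a 4b 42 86 68 5c 5c a6) = 33
m2: inner = H(30 21 28 ec 02 36 36 86 6c 07) = cc; tag = H(5a 4b 42 86 68 5c 5c cc) = 59
m3: inner = H(30 21 28 ec 02 36 36 9e c8 4c) = 85; tag = H(5a 4b 42 86 68 5c 5c 85) = 12
m4: inner = H(30 21 28 ec 02 36 36 c4 4e 30) = 15; tag = H(5a 4b 42 86 68 5c 5c 15) = a2 ← matches

4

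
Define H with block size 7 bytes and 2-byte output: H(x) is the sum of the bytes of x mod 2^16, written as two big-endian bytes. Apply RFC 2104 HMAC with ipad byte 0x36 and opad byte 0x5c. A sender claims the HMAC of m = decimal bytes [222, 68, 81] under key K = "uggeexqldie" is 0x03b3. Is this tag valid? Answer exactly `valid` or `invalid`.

Key "uggeexqldie" = 75 67 67 65 65 78 71 6c 64 69 65 is 11 bytes > B = 7, so hash it first: H(key) = 04 94, then zero-pad to 7 bytes: K' = 04 94 00 00 00 00 00.
K' ⊕ ipad = 32 a2 36 36 36 36 36; K' ⊕ opad = 58 c8 5c 5c 5c 5c 5c.
Inner hash: sum = 50+162+54+54+54+54+54+222+68+81 = 853 → 03 55.
Outer hash (recomputed tag): sum = 88+200+92+92+92+92+92+3+85 = 836 → 03 44.
Recomputed tag = 0344; claimed = 03b3 → mismatch.

invalid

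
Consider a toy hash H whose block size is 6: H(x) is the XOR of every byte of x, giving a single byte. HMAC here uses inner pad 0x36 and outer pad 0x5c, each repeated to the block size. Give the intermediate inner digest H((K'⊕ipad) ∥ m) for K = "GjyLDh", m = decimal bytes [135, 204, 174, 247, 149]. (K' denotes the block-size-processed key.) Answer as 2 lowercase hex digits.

Key "GjyLDh" = 47 6a 79 4c 44 68 is exactly B = 6 bytes: K' = 47 6a 79 4c 44 68.
K' ⊕ ipad = 71 5c 4f 7a 72 5e.
Inner input = 71 5c 4f 7a 72 5e ∥ 87 cc ae f7 95.
Inner hash: XOR 71⊕5c⊕4f⊕7a⊕72⊕5e⊕87⊕cc⊕ae⊕f7⊕95 = b3.

b3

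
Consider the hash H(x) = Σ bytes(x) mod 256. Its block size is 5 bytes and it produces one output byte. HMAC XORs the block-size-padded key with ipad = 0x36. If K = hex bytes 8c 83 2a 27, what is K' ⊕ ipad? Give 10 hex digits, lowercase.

Key hex bytes 8c 83 2a 27 is 4 bytes ≤ B = 5; zero-pad to 5 bytes: K' = 8c 83 2a 27 00.
XOR each byte with 0x36: 8c⊕36=ba, 83⊕36=b5, 2a⊕36=1c, 27⊕36=11, 00⊕36=36.

bab51c1136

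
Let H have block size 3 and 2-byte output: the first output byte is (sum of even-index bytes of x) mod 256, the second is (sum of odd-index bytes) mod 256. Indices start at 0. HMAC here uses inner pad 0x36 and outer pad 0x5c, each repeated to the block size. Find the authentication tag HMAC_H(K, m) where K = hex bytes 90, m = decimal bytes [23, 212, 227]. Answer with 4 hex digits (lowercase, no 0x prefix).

580c

Key hex bytes 90 is 1 byte ≤ B = 3; zero-pad to 3 bytes: K' = 90 00 00.
K' ⊕ ipad = a6 36 36.  K' ⊕ opad = cc 5c 5c.
Inner input = (K'⊕ipad) ∥ m = a6 36 36 ∥ 17 d4 e3.
Inner hash: even-index sum = 432 mod 256 = 176; odd-index sum = 304 mod 256 = 48 → b0 30.
Outer input = (K'⊕opad) ∥ inner = cc 5c 5c ∥ b0 30.
Outer hash (tag): even-index sum = 344 mod 256 = 88; odd-index sum = 268 mod 256 = 12 → 58 0c.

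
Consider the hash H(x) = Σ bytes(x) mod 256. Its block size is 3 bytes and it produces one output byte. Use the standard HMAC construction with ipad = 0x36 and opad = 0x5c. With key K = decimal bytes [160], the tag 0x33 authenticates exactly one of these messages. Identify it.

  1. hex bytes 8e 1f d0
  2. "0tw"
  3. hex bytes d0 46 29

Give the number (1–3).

Key decimal bytes [160] = a0 is 1 byte ≤ B = 3; zero-pad to 3 bytes: K' = a0 00 00.
K' ⊕ ipad = 96 36 36; K' ⊕ opad = fc 5c 5c.
m1: inner = H(96 36 36 8e 1f d0) = 7f; tag = H(fc 5c 5c 7f) = 33 ← matches
m2: inner = H(96 36 36 30 74 77) = 1d; tag = H(fc 5c 5c 1d) = d1
m3: inner = H(96 36 36 d0 46 29) = 41; tag = H(fc 5c 5c 41) = f5

1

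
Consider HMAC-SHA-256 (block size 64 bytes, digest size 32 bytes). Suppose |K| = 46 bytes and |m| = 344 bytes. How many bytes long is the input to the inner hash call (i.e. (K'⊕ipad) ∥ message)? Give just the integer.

Key is 46 ≤ 64 bytes, zero-padded: |K'| = 64.
Inner input = (K'⊕ipad) ∥ m → 64 + 344 = 408 bytes.

408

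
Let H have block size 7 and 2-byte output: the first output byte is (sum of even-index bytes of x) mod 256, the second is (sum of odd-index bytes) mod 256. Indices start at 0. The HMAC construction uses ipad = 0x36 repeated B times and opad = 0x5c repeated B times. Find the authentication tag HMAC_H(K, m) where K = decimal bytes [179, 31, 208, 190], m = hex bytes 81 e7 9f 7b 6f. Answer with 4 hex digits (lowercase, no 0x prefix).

Key decimal bytes [179, 31, 208, 190] = b3 1f d0 be is 4 bytes ≤ B = 7; zero-pad to 7 bytes: K' = b3 1f d0 be 00 00 00.
K' ⊕ ipad = 85 29 e6 88 36 36 36.  K' ⊕ opad = ef 43 8c e2 5c 5c 5c.
Inner input = (K'⊕ipad) ∥ m = 85 29 e6 88 36 36 36 ∥ 81 e7 9f 7b 6f.
Inner hash: even-index sum = 825 mod 256 = 57; odd-index sum = 630 mod 256 = 118 → 39 76.
Outer input = (K'⊕opad) ∥ inner = ef 43 8c e2 5c 5c 5c ∥ 39 76.
Outer hash (tag): even-index sum = 681 mod 256 = 169; odd-index sum = 442 mod 256 = 186 → a9 ba.

a9ba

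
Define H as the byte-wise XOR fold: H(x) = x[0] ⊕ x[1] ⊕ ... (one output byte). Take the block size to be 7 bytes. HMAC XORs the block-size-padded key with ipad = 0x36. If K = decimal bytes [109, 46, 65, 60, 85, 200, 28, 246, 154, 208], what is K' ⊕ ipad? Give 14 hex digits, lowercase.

35363636363636

Key decimal bytes [109, 46, 65, 60, 85, 200, 28, 246, 154, 208] = 6d 2e 41 3c 55 c8 1c f6 9a d0 is 10 bytes > B = 7, so hash it first: H(key) = 03, then zero-pad to 7 bytes: K' = 03 00 00 00 00 00 00.
XOR each byte with 0x36: 03⊕36=35, 00⊕36=36, 00⊕36=36, 00⊕36=36, 00⊕36=36, 00⊕36=36, 00⊕36=36.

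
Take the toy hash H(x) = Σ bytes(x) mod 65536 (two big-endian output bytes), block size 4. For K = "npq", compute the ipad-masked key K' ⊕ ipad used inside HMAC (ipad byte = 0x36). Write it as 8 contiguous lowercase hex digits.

Key "npq" = 6e 70 71 is 3 bytes ≤ B = 4; zero-pad to 4 bytes: K' = 6e 70 71 00.
XOR each byte with 0x36: 6e⊕36=58, 70⊕36=46, 71⊕36=47, 00⊕36=36.

58464736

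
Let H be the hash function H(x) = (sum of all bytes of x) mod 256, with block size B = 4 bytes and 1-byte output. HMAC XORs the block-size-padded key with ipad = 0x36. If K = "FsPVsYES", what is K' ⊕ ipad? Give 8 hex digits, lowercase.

Key "FsPVsYES" = 46 73 50 56 73 59 45 53 is 8 bytes > B = 4, so hash it first: H(key) = c3, then zero-pad to 4 bytes: K' = c3 00 00 00.
XOR each byte with 0x36: c3⊕36=f5, 00⊕36=36, 00⊕36=36, 00⊕36=36.

f5363636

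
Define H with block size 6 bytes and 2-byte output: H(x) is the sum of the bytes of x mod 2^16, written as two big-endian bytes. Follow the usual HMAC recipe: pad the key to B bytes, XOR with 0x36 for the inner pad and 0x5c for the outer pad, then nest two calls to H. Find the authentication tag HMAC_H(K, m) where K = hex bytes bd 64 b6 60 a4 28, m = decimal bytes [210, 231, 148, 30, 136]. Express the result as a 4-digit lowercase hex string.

0406

Key hex bytes bd 64 b6 60 a4 28 is exactly B = 6 bytes: K' = bd 64 b6 60 a4 28.
K' ⊕ ipad = 8b 52 80 56 92 1e.  K' ⊕ opad = e1 38 ea 3c f8 74.
Inner input = (K'⊕ipad) ∥ m = 8b 52 80 56 92 1e ∥ d2 e7 94 1e 88.
Inner hash: sum = 139+82+128+86+146+30+210+231+148+30+136 = 1366 → 05 56.
Outer input = (K'⊕opad) ∥ inner = e1 38 ea 3c f8 74 ∥ 05 56.
Outer hash (tag): sum = 225+56+234+60+248+116+5+86 = 1030 → 04 06.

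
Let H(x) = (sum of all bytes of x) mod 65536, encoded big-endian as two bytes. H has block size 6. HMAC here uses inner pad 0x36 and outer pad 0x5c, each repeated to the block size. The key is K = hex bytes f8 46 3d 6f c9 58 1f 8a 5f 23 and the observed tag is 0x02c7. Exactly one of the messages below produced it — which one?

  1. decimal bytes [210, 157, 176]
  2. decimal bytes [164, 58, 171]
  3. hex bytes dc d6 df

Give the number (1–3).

2

Key hex bytes f8 46 3d 6f c9 58 1f 8a 5f 23 is 10 bytes > B = 6, so hash it first: H(key) = 04 36, then zero-pad to 6 bytes: K' = 04 36 00 00 00 00.
K' ⊕ ipad = 32 00 36 36 36 36; K' ⊕ opad = 58 6a 5c 5c 5c 5c.
m1: inner = H(32 00 36 36 36 36 d2 9d b0) = 03 29; tag = H(58 6a 5c 5c 5c 5c 03 29) = 025e
m2: inner = H(32 00 36 36 36 36 a4 3a ab) = 02 93; tag = H(58 6a 5c 5c 5c 5c 02 93) = 02c7 ← matches
m3: inner = H(32 00 36 36 36 36 dc d6 df) = 03 9b; tag = H(58 6a 5c 5c 5c 5c 03 9b) = 02d0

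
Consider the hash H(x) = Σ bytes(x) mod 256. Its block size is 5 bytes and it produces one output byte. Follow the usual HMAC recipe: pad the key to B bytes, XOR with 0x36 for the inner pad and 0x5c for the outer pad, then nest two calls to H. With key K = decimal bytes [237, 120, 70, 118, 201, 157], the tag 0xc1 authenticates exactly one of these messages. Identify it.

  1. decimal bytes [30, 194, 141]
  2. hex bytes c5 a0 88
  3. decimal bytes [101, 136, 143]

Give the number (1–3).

Key decimal bytes [237, 120, 70, 118, 201, 157] = ed 78 46 76 c9 9d is 6 bytes > B = 5, so hash it first: H(key) = 87, then zero-pad to 5 bytes: K' = 87 00 00 00 00.
K' ⊕ ipad = b1 36 36 36 36; K' ⊕ opad = db 5c 5c 5c 5c.
m1: inner = H(b1 36 36 36 36 1e c2 8d) = f6; tag = H(db 5c 5c 5c 5c f6) = 41
m2: inner = H(b1 36 36 36 36 c5 a0 88) = 76; tag = H(db 5c 5c 5c 5c 76) = c1 ← matches
m3: inner = H(b1 36 36 36 36 65 88 8f) = 05; tag = H(db 5c 5c 5c 5c 05) = 50

2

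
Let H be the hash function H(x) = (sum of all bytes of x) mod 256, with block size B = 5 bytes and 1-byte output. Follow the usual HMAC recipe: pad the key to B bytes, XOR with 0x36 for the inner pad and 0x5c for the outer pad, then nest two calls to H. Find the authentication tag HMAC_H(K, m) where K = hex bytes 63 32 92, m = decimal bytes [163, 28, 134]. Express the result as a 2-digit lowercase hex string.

Key hex bytes 63 32 92 is 3 bytes ≤ B = 5; zero-pad to 5 bytes: K' = 63 32 92 00 00.
K' ⊕ ipad = 55 04 a4 36 36.  K' ⊕ opad = 3f 6e ce 5c 5c.
Inner input = (K'⊕ipad) ∥ m = 55 04 a4 36 36 ∥ a3 1c 86.
Inner hash: sum = 85+4+164+54+54+163+28+134 = 686; mod 256 = 174 → ae.
Outer input = (K'⊕opad) ∥ inner = 3f 6e ce 5c 5c ∥ ae.
Outer hash (tag): sum = 63+110+206+92+92+174 = 737; mod 256 = 225 → e1.

e1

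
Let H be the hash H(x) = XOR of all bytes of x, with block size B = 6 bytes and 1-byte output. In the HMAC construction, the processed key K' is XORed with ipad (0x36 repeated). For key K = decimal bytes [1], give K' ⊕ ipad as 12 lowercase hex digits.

373636363636

Key decimal bytes [1] = 01 is 1 byte ≤ B = 6; zero-pad to 6 bytes: K' = 01 00 00 00 00 00.
XOR each byte with 0x36: 01⊕36=37, 00⊕36=36, 00⊕36=36, 00⊕36=36, 00⊕36=36, 00⊕36=36.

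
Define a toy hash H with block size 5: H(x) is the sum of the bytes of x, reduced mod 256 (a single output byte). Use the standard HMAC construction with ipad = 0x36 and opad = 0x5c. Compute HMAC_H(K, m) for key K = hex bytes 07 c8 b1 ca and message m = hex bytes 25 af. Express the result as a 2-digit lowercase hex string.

8a

Key hex bytes 07 c8 b1 ca is 4 bytes ≤ B = 5; zero-pad to 5 bytes: K' = 07 c8 b1 ca 00.
K' ⊕ ipad = 31 fe 87 fc 36.  K' ⊕ opad = 5b 94 ed 96 5c.
Inner input = (K'⊕ipad) ∥ m = 31 fe 87 fc 36 ∥ 25 af.
Inner hash: sum = 49+254+135+252+54+37+175 = 956; mod 256 = 188 → bc.
Outer input = (K'⊕opad) ∥ inner = 5b 94 ed 96 5c ∥ bc.
Outer hash (tag): sum = 91+148+237+150+92+188 = 906; mod 256 = 138 → 8a.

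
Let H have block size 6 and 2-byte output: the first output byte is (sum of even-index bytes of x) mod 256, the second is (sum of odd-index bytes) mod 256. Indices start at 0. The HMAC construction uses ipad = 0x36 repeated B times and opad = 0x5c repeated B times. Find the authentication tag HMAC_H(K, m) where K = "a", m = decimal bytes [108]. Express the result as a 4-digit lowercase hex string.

24b6

Key "a" = 61 is 1 byte ≤ B = 6; zero-pad to 6 bytes: K' = 61 00 00 00 00 00.
K' ⊕ ipad = 57 36 36 36 36 36.  K' ⊕ opad = 3d 5c 5c 5c 5c 5c.
Inner input = (K'⊕ipad) ∥ m = 57 36 36 36 36 36 ∥ 6c.
Inner hash: even-index sum = 303 mod 256 = 47; odd-index sum = 162 mod 256 = 162 → 2f a2.
Outer input = (K'⊕opad) ∥ inner = 3d 5c 5c 5c 5c 5c ∥ 2f a2.
Outer hash (tag): even-index sum = 292 mod 256 = 36; odd-index sum = 438 mod 256 = 182 → 24 b6.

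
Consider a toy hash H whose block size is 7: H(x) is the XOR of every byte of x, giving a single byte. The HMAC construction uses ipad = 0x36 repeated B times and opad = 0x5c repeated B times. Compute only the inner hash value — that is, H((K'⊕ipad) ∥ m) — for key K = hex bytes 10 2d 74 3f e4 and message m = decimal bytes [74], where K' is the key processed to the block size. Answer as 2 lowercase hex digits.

ee

Key hex bytes 10 2d 74 3f e4 is 5 bytes ≤ B = 7; zero-pad to 7 bytes: K' = 10 2d 74 3f e4 00 00.
K' ⊕ ipad = 26 1b 42 09 d2 36 36.
Inner input = 26 1b 42 09 d2 36 36 ∥ 4a.
Inner hash: XOR 26⊕1b⊕42⊕09⊕d2⊕36⊕36⊕4a = ee.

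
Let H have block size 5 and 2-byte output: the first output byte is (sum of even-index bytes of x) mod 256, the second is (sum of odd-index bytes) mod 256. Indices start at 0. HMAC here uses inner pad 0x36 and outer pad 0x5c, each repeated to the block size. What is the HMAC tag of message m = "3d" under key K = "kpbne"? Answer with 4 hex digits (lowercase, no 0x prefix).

7fc6

Key "kpbne" = 6b 70 62 6e 65 is exactly B = 5 bytes: K' = 6b 70 62 6e 65.
K' ⊕ ipad = 5d 46 54 58 53.  K' ⊕ opad = 37 2c 3e 32 39.
Inner input = (K'⊕ipad) ∥ m = 5d 46 54 58 53 ∥ 33 64.
Inner hash: even-index sum = 360 mod 256 = 104; odd-index sum = 209 mod 256 = 209 → 68 d1.
Outer input = (K'⊕opad) ∥ inner = 37 2c 3e 32 39 ∥ 68 d1.
Outer hash (tag): even-index sum = 383 mod 256 = 127; odd-index sum = 198 mod 256 = 198 → 7f c6.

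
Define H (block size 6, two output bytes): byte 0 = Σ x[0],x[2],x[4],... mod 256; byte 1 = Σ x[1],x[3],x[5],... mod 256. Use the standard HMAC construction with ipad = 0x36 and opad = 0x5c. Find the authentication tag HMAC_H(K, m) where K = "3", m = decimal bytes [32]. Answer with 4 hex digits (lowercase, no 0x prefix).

b8b6

Key "3" = 33 is 1 byte ≤ B = 6; zero-pad to 6 bytes: K' = 33 00 00 00 00 00.
K' ⊕ ipad = 05 36 36 36 36 36.  K' ⊕ opad = 6f 5c 5c 5c 5c 5c.
Inner input = (K'⊕ipad) ∥ m = 05 36 36 36 36 36 ∥ 20.
Inner hash: even-index sum = 145 mod 256 = 145; odd-index sum = 162 mod 256 = 162 → 91 a2.
Outer input = (K'⊕opad) ∥ inner = 6f 5c 5c 5c 5c 5c ∥ 91 a2.
Outer hash (tag): even-index sum = 440 mod 256 = 184; odd-index sum = 438 mod 256 = 182 → b8 b6.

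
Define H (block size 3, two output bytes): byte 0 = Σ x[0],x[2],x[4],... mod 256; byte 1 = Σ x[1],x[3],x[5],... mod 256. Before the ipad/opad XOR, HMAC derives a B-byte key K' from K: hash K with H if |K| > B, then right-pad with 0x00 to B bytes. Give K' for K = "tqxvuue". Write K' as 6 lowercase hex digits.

c65c00

|K| = 7 > B = 3, so first hash the key.
H(K): even-index sum = 454 mod 256 = 198; odd-index sum = 348 mod 256 = 92 → c6 5c.
Zero-pad H(K) = c6 5c to 3 bytes: K' = c6 5c 00.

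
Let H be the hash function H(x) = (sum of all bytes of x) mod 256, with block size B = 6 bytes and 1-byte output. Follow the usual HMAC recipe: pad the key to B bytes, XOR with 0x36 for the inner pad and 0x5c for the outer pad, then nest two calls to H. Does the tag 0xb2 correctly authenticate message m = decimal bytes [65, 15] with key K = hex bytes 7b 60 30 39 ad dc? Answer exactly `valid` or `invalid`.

Key hex bytes 7b 60 30 39 ad dc is exactly B = 6 bytes: K' = 7b 60 30 39 ad dc.
K' ⊕ ipad = 4d 56 06 0f 9b ea; K' ⊕ opad = 27 3c 6c 65 f1 80.
Inner hash: sum = 77+86+6+15+155+234+65+15 = 653; mod 256 = 141 → 8d.
Outer hash (recomputed tag): sum = 39+60+108+101+241+128+141 = 818; mod 256 = 50 → 32.
Recomputed tag = 32; claimed = b2 → mismatch.

invalid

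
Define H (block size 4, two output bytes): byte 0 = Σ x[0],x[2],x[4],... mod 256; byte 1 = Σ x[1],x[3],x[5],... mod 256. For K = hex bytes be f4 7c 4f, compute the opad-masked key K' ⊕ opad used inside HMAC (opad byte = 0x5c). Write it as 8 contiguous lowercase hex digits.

e2a82013

Key hex bytes be f4 7c 4f is exactly B = 4 bytes: K' = be f4 7c 4f.
XOR each byte with 0x5c: be⊕5c=e2, f4⊕5c=a8, 7c⊕5c=20, 4f⊕5c=13.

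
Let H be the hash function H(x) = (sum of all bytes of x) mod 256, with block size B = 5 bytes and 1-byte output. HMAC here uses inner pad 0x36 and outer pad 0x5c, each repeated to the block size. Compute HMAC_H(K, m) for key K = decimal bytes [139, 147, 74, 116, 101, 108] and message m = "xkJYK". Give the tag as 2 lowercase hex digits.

Key decimal bytes [139, 147, 74, 116, 101, 108] = 8b 93 4a 74 65 6c is 6 bytes > B = 5, so hash it first: H(key) = ad, then zero-pad to 5 bytes: K' = ad 00 00 00 00.
K' ⊕ ipad = 9b 36 36 36 36.  K' ⊕ opad = f1 5c 5c 5c 5c.
Inner input = (K'⊕ipad) ∥ m = 9b 36 36 36 36 ∥ 78 6b 4a 59 4b.
Inner hash: sum = 155+54+54+54+54+120+107+74+89+75 = 836; mod 256 = 68 → 44.
Outer input = (K'⊕opad) ∥ inner = f1 5c 5c 5c 5c ∥ 44.
Outer hash (tag): sum = 241+92+92+92+92+68 = 677; mod 256 = 165 → a5.

a5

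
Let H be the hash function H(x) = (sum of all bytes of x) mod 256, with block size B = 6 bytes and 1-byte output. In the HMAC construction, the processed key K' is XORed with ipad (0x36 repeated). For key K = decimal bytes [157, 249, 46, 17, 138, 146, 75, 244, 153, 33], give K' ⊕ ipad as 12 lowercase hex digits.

dc3636363636

Key decimal bytes [157, 249, 46, 17, 138, 146, 75, 244, 153, 33] = 9d f9 2e 11 8a 92 4b f4 99 21 is 10 bytes > B = 6, so hash it first: H(key) = ea, then zero-pad to 6 bytes: K' = ea 00 00 00 00 00.
XOR each byte with 0x36: ea⊕36=dc, 00⊕36=36, 00⊕36=36, 00⊕36=36, 00⊕36=36, 00⊕36=36.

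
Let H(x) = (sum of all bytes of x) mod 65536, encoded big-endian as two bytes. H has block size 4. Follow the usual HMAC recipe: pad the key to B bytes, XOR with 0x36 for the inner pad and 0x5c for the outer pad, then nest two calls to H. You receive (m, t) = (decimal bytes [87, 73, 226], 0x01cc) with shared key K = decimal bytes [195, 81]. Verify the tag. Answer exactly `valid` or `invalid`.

Key decimal bytes [195, 81] = c3 51 is 2 bytes ≤ B = 4; zero-pad to 4 bytes: K' = c3 51 00 00.
K' ⊕ ipad = f5 67 36 36; K' ⊕ opad = 9f 0d 5c 5c.
Inner hash: sum = 245+103+54+54+87+73+226 = 842 → 03 4a.
Outer hash (recomputed tag): sum = 159+13+92+92+3+74 = 433 → 01 b1.
Recomputed tag = 01b1; claimed = 01cc → mismatch.

invalid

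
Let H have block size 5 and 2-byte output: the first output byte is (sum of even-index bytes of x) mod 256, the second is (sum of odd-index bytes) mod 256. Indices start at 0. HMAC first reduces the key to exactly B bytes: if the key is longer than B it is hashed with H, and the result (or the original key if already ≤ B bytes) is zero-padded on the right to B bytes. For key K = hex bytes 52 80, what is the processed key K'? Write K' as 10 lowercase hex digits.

5280000000

Key hex bytes 52 80 is 2 bytes ≤ B = 5; zero-pad to 5 bytes: K' = 52 80 00 00 00.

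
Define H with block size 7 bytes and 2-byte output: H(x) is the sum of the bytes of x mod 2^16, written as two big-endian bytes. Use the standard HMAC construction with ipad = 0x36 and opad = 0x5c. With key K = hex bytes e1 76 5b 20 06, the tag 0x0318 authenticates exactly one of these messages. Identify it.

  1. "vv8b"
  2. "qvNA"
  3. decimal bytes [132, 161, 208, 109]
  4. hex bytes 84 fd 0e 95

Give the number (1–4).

Key hex bytes e1 76 5b 20 06 is 5 bytes ≤ B = 7; zero-pad to 7 bytes: K' = e1 76 5b 20 06 00 00.
K' ⊕ ipad = d7 40 6d 16 30 36 36; K' ⊕ opad = bd 2a 07 7c 5a 5c 5c.
m1: inner = H(d7 40 6d 16 30 36 36 76 76 38 62) = 03 bc; tag = H(bd 2a 07 7c 5a 5c 5c 03 bc) = 033b
m2: inner = H(d7 40 6d 16 30 36 36 71 76 4e 41) = 03 ac; tag = H(bd 2a 07 7c 5a 5c 5c 03 ac) = 032b
m3: inner = H(d7 40 6d 16 30 36 36 84 a1 d0 6d) = 04 98; tag = H(bd 2a 07 7c 5a 5c 5c 04 98) = 0318 ← matches
m4: inner = H(d7 40 6d 16 30 36 36 84 fd 0e 95) = 04 5a; tag = H(bd 2a 07 7c 5a 5c 5c 04 5a) = 02da

3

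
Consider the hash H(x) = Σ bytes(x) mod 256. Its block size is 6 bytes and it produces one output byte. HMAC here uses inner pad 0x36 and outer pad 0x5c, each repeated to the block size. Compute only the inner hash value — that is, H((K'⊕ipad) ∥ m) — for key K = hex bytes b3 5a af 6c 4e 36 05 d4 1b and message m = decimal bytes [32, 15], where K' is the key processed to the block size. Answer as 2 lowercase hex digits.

Key hex bytes b3 5a af 6c 4e 36 05 d4 1b is 9 bytes > B = 6, so hash it first: H(key) = a0, then zero-pad to 6 bytes: K' = a0 00 00 00 00 00.
K' ⊕ ipad = 96 36 36 36 36 36.
Inner input = 96 36 36 36 36 36 ∥ 20 0f.
Inner hash: sum = 150+54+54+54+54+54+32+15 = 467; mod 256 = 211 → d3.

d3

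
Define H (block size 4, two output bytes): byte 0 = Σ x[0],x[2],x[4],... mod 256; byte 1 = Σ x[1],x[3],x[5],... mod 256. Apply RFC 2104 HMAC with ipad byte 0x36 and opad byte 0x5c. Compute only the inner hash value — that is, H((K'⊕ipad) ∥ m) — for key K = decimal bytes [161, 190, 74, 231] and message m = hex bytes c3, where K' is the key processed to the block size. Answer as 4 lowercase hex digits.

Key decimal bytes [161, 190, 74, 231] = a1 be 4a e7 is exactly B = 4 bytes: K' = a1 be 4a e7.
K' ⊕ ipad = 97 88 7c d1.
Inner input = 97 88 7c d1 ∥ c3.
Inner hash: even-index sum = 470 mod 256 = 214; odd-index sum = 345 mod 256 = 89 → d6 59.

d659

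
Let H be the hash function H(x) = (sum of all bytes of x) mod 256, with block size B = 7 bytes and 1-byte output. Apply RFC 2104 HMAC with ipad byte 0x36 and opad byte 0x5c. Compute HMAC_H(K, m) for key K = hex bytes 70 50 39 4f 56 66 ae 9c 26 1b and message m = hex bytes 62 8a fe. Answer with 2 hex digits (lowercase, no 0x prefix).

Key hex bytes 70 50 39 4f 56 66 ae 9c 26 1b is 10 bytes > B = 7, so hash it first: H(key) = 8f, then zero-pad to 7 bytes: K' = 8f 00 00 00 00 00 00.
K' ⊕ ipad = b9 36 36 36 36 36 36.  K' ⊕ opad = d3 5c 5c 5c 5c 5c 5c.
Inner input = (K'⊕ipad) ∥ m = b9 36 36 36 36 36 36 ∥ 62 8a fe.
Inner hash: sum = 185+54+54+54+54+54+54+98+138+254 = 999; mod 256 = 231 → e7.
Outer input = (K'⊕opad) ∥ inner = d3 5c 5c 5c 5c 5c 5c ∥ e7.
Outer hash (tag): sum = 211+92+92+92+92+92+92+231 = 994; mod 256 = 226 → e2.

e2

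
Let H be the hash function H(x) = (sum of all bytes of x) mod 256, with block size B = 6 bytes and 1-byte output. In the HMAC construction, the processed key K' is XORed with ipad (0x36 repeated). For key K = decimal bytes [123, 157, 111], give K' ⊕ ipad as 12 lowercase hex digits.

Key decimal bytes [123, 157, 111] = 7b 9d 6f is 3 bytes ≤ B = 6; zero-pad to 6 bytes: K' = 7b 9d 6f 00 00 00.
XOR each byte with 0x36: 7b⊕36=4d, 9d⊕36=ab, 6f⊕36=59, 00⊕36=36, 00⊕36=36, 00⊕36=36.

4dab59363636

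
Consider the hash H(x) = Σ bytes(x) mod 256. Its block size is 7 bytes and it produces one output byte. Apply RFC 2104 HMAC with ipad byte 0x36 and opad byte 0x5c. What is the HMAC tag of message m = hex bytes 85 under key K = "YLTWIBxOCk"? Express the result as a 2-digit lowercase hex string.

Key "YLTWIBxOCk" = 59 4c 54 57 49 42 78 4f 43 6b is 10 bytes > B = 7, so hash it first: H(key) = 50, then zero-pad to 7 bytes: K' = 50 00 00 00 00 00 00.
K' ⊕ ipad = 66 36 36 36 36 36 36.  K' ⊕ opad = 0c 5c 5c 5c 5c 5c 5c.
Inner input = (K'⊕ipad) ∥ m = 66 36 36 36 36 36 36 ∥ 85.
Inner hash: sum = 102+54+54+54+54+54+54+133 = 559; mod 256 = 47 → 2f.
Outer input = (K'⊕opad) ∥ inner = 0c 5c 5c 5c 5c 5c 5c ∥ 2f.
Outer hash (tag): sum = 12+92+92+92+92+92+92+47 = 611; mod 256 = 99 → 63.

63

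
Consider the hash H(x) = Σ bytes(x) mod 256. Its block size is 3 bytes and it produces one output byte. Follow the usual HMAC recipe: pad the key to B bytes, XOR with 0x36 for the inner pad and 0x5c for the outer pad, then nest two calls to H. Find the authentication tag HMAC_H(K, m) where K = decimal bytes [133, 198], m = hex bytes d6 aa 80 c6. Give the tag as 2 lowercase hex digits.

Key decimal bytes [133, 198] = 85 c6 is 2 bytes ≤ B = 3; zero-pad to 3 bytes: K' = 85 c6 00.
K' ⊕ ipad = b3 f0 36.  K' ⊕ opad = d9 9a 5c.
Inner input = (K'⊕ipad) ∥ m = b3 f0 36 ∥ d6 aa 80 c6.
Inner hash: sum = 179+240+54+214+170+128+198 = 1183; mod 256 = 159 → 9f.
Outer input = (K'⊕opad) ∥ inner = d9 9a 5c ∥ 9f.
Outer hash (tag): sum = 217+154+92+159 = 622; mod 256 = 110 → 6e.

6e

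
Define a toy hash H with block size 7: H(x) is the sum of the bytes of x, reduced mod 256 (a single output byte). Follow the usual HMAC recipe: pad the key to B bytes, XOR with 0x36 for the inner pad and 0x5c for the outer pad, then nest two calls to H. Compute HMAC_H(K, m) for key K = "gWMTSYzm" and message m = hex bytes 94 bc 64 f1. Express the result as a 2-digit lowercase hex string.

Key "gWMTSYzm" = 67 57 4d 54 53 59 7a 6d is 8 bytes > B = 7, so hash it first: H(key) = f2, then zero-pad to 7 bytes: K' = f2 00 00 00 00 00 00.
K' ⊕ ipad = c4 36 36 36 36 36 36.  K' ⊕ opad = ae 5c 5c 5c 5c 5c 5c.
Inner input = (K'⊕ipad) ∥ m = c4 36 36 36 36 36 36 ∥ 94 bc 64 f1.
Inner hash: sum = 196+54+54+54+54+54+54+148+188+100+241 = 1197; mod 256 = 173 → ad.
Outer input = (K'⊕opad) ∥ inner = ae 5c 5c 5c 5c 5c 5c ∥ ad.
Outer hash (tag): sum = 174+92+92+92+92+92+92+173 = 899; mod 256 = 131 → 83.

83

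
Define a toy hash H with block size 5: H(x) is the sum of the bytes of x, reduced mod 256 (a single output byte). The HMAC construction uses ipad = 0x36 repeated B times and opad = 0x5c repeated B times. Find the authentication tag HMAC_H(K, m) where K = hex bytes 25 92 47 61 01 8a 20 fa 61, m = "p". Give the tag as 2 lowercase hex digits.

44

Key hex bytes 25 92 47 61 01 8a 20 fa 61 is 9 bytes > B = 5, so hash it first: H(key) = 65, then zero-pad to 5 bytes: K' = 65 00 00 00 00.
K' ⊕ ipad = 53 36 36 36 36.  K' ⊕ opad = 39 5c 5c 5c 5c.
Inner input = (K'⊕ipad) ∥ m = 53 36 36 36 36 ∥ 70.
Inner hash: sum = 83+54+54+54+54+112 = 411; mod 256 = 155 → 9b.
Outer input = (K'⊕opad) ∥ inner = 39 5c 5c 5c 5c ∥ 9b.
Outer hash (tag): sum = 57+92+92+92+92+155 = 580; mod 256 = 68 → 44.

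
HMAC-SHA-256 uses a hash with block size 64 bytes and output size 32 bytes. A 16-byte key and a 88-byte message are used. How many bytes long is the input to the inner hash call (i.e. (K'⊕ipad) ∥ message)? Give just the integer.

152

Key is 16 ≤ 64 bytes, zero-padded: |K'| = 64.
Inner input = (K'⊕ipad) ∥ m → 64 + 88 = 152 bytes.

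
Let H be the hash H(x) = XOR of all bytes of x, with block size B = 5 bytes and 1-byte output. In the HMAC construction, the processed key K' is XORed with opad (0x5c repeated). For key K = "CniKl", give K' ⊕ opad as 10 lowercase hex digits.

1f32351730

Key "CniKl" = 43 6e 69 4b 6c is exactly B = 5 bytes: K' = 43 6e 69 4b 6c.
XOR each byte with 0x5c: 43⊕5c=1f, 6e⊕5c=32, 69⊕5c=35, 4b⊕5c=17, 6c⊕5c=30.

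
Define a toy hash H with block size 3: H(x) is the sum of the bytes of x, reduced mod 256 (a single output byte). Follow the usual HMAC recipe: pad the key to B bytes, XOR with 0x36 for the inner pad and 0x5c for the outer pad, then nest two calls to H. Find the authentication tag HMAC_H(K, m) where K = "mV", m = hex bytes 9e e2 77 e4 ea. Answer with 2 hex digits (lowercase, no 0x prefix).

4d

Key "mV" = 6d 56 is 2 bytes ≤ B = 3; zero-pad to 3 bytes: K' = 6d 56 00.
K' ⊕ ipad = 5b 60 36.  K' ⊕ opad = 31 0a 5c.
Inner input = (K'⊕ipad) ∥ m = 5b 60 36 ∥ 9e e2 77 e4 ea.
Inner hash: sum = 91+96+54+158+226+119+228+234 = 1206; mod 256 = 182 → b6.
Outer input = (K'⊕opad) ∥ inner = 31 0a 5c ∥ b6.
Outer hash (tag): sum = 49+10+92+182 = 333; mod 256 = 77 → 4d.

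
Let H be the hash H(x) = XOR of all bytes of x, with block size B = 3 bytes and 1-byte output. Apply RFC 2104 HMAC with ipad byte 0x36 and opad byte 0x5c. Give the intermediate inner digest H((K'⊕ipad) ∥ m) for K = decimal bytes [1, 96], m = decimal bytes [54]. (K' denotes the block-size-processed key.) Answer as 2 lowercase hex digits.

Key decimal bytes [1, 96] = 01 60 is 2 bytes ≤ B = 3; zero-pad to 3 bytes: K' = 01 60 00.
K' ⊕ ipad = 37 56 36.
Inner input = 37 56 36 ∥ 36.
Inner hash: XOR 37⊕56⊕36⊕36 = 61.

61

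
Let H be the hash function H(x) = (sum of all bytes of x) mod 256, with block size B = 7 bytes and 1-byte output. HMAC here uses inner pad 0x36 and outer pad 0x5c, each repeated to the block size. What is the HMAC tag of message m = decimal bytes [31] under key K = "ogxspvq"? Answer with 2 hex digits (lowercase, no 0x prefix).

Key "ogxspvq" = 6f 67 78 73 70 76 71 is exactly B = 7 bytes: K' = 6f 67 78 73 70 76 71.
K' ⊕ ipad = 59 51 4e 45 46 40 47.  K' ⊕ opad = 33 3b 24 2f 2c 2a 2d.
Inner input = (K'⊕ipad) ∥ m = 59 51 4e 45 46 40 47 ∥ 1f.
Inner hash: sum = 89+81+78+69+70+64+71+31 = 553; mod 256 = 41 → 29.
Outer input = (K'⊕opad) ∥ inner = 33 3b 24 2f 2c 2a 2d ∥ 29.
Outer hash (tag): sum = 51+59+36+47+44+42+45+41 = 365; mod 256 = 109 → 6d.

6d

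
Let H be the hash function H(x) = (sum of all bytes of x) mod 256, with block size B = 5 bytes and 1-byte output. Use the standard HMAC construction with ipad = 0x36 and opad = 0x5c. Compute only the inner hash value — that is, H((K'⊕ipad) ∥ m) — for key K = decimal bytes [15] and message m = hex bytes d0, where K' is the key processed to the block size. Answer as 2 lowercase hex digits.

e1

Key decimal bytes [15] = 0f is 1 byte ≤ B = 5; zero-pad to 5 bytes: K' = 0f 00 00 00 00.
K' ⊕ ipad = 39 36 36 36 36.
Inner input = 39 36 36 36 36 ∥ d0.
Inner hash: sum = 57+54+54+54+54+208 = 481; mod 256 = 225 → e1.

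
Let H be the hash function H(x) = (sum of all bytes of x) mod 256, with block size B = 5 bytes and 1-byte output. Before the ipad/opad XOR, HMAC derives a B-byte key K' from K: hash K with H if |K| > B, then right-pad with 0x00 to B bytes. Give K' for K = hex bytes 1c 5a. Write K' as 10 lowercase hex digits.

Key hex bytes 1c 5a is 2 bytes ≤ B = 5; zero-pad to 5 bytes: K' = 1c 5a 00 00 00.

1c5a000000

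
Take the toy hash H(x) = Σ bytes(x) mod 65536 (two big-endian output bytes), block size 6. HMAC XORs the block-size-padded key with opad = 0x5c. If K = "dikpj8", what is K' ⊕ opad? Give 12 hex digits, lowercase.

3835372c3664

Key "dikpj8" = 64 69 6b 70 6a 38 is exactly B = 6 bytes: K' = 64 69 6b 70 6a 38.
XOR each byte with 0x5c: 64⊕5c=38, 69⊕5c=35, 6b⊕5c=37, 70⊕5c=2c, 6a⊕5c=36, 38⊕5c=64.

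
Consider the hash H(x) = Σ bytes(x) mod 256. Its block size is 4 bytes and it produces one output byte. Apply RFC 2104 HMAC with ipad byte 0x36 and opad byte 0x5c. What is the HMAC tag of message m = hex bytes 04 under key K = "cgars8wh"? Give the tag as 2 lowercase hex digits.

46

Key "cgars8wh" = 63 67 61 72 73 38 77 68 is 8 bytes > B = 4, so hash it first: H(key) = 27, then zero-pad to 4 bytes: K' = 27 00 00 00.
K' ⊕ ipad = 11 36 36 36.  K' ⊕ opad = 7b 5c 5c 5c.
Inner input = (K'⊕ipad) ∥ m = 11 36 36 36 ∥ 04.
Inner hash: sum = 17+54+54+54+4 = 183 → b7.
Outer input = (K'⊕opad) ∥ inner = 7b 5c 5c 5c ∥ b7.
Outer hash (tag): sum = 123+92+92+92+183 = 582; mod 256 = 70 → 46.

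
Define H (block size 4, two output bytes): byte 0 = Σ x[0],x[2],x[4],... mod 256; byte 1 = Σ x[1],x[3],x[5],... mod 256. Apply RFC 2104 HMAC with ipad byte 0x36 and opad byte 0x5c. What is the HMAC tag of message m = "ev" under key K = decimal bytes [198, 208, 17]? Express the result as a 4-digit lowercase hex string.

637a

Key decimal bytes [198, 208, 17] = c6 d0 11 is 3 bytes ≤ B = 4; zero-pad to 4 bytes: K' = c6 d0 11 00.
K' ⊕ ipad = f0 e6 27 36.  K' ⊕ opad = 9a 8c 4d 5c.
Inner input = (K'⊕ipad) ∥ m = f0 e6 27 36 ∥ 65 76.
Inner hash: even-index sum = 380 mod 256 = 124; odd-index sum = 402 mod 256 = 146 → 7c 92.
Outer input = (K'⊕opad) ∥ inner = 9a 8c 4d 5c ∥ 7c 92.
Outer hash (tag): even-index sum = 355 mod 256 = 99; odd-index sum = 378 mod 256 = 122 → 63 7a.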